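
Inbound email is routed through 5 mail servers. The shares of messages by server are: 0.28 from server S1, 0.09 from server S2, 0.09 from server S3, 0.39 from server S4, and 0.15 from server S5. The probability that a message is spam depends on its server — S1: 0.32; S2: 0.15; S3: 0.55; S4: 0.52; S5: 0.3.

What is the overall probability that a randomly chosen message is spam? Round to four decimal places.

P(S) = P(S|S1)·P(S1) + P(S|S2)·P(S2) + P(S|S3)·P(S3) + P(S|S4)·P(S4) + P(S|S5)·P(S5)
      = 0.32·0.28 + 0.15·0.09 + 0.55·0.09 + 0.52·0.39 + 0.3·0.15
      = 0.0896 + 0.0135 + 0.0495 + 0.2028 + 0.045 = 0.4004

0.4004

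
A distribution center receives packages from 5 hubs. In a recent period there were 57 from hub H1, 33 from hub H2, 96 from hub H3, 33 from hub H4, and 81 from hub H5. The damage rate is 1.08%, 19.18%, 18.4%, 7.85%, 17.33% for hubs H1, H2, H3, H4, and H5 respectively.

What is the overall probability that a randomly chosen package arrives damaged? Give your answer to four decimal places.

Total: 57 + 33 + 96 + 33 + 81 = 300.
P(H1) = 57/300 = 0.19. P(H2) = 33/300 = 0.11. P(H3) = 96/300 = 0.32. P(H4) = 33/300 = 0.11. P(H5) = 81/300 = 0.27.
P(D) = P(D|H1)·P(H1) + P(D|H2)·P(H2) + P(D|H3)·P(H3) + P(D|H4)·P(H4) + P(D|H5)·P(H5)
      = 0.0108·0.19 + 0.1918·0.11 + 0.184·0.32 + 0.0785·0.11 + 0.1733·0.27
      = 0.002052 + 0.021098 + 0.05888 + 0.008635 + 0.046791 = 0.137456

P(D) ≈ 0.1375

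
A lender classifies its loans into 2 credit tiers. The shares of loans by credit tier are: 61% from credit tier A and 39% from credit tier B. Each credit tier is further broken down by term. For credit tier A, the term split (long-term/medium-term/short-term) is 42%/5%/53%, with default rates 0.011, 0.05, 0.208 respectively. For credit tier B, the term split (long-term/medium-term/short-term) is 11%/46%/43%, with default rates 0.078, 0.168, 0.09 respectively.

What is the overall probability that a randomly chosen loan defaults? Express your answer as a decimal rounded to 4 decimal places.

0.1202

P(D|A) = 0.42·0.011 + 0.05·0.05 + 0.53·0.208 = 0.00462 + 0.0025 + 0.11024 = 0.11736
P(D|B) = 0.11·0.078 + 0.46·0.168 + 0.43·0.09 = 0.00858 + 0.07728 + 0.0387 = 0.12456
Then overall,
P(D) = 0.61·0.11736 + 0.39·0.12456
      = 0.0715896 + 0.0485784 = 0.120168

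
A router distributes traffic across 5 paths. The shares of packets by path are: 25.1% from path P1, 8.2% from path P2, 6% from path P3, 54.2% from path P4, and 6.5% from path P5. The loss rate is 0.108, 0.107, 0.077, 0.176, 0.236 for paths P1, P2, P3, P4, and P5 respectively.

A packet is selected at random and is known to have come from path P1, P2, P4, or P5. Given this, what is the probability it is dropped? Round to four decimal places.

Let S = {P1, P2, P4, P5}.
P(S) = 0.251 + 0.082 + 0.542 + 0.065 = 0.94.
P(L ∩ S) = 0.108·0.251 + 0.107·0.082 + 0.176·0.542 + 0.236·0.065 = 0.027108 + 0.008774 + 0.095392 + 0.01534 = 0.146614.
P(L | S) = 0.146614 / 0.94 = 0.155972…

0.1560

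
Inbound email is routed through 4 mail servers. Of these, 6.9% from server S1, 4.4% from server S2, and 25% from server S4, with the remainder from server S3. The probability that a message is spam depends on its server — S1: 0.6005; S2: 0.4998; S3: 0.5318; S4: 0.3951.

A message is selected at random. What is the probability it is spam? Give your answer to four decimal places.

0.5010

P(S3) = 1 − (0.069 + 0.044 + 0.25) = 0.637.
P(S) = P(S|S1)·P(S1) + P(S|S2)·P(S2) + P(S|S3)·P(S3) + P(S|S4)·P(S4)
      = 0.6005·0.069 + 0.4998·0.044 + 0.5318·0.637 + 0.3951·0.25
      = 0.0414345 + 0.0219912 + 0.3387566 + 0.098775 = 0.5009573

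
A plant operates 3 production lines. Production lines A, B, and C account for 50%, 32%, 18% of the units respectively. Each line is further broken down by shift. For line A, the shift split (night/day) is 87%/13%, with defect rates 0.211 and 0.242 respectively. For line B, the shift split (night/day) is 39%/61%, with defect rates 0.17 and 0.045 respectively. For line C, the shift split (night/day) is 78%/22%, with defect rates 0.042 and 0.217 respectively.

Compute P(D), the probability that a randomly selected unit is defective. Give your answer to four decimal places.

0.1520

P(D|A) = 0.87·0.211 + 0.13·0.242 = 0.18357 + 0.03146 = 0.21503
P(D|B) = 0.39·0.17 + 0.61·0.045 = 0.0663 + 0.02745 = 0.09375
P(D|C) = 0.78·0.042 + 0.22·0.217 = 0.03276 + 0.04774 = 0.0805
By total probability over the outer partition,
P(D) = 0.5·0.21503 + 0.32·0.09375 + 0.18·0.0805
      = 0.107515 + 0.03 + 0.01449 = 0.152005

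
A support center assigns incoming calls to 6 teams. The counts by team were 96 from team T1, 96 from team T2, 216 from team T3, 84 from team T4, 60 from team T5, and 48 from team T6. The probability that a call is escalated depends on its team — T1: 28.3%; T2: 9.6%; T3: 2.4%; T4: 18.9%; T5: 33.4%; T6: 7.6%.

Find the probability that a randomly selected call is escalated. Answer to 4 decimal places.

0.1352

Total: 96 + 96 + 216 + 84 + 60 + 48 = 600.
P(T1) = 96/600 = 0.16. P(T2) = 96/600 = 0.16. P(T3) = 216/600 = 0.36. P(T4) = 84/600 = 0.14. P(T5) = 60/600 = 0.1. P(T6) = 48/600 = 0.08.
P(E) = P(E|T1)·P(T1) + P(E|T2)·P(T2) + P(E|T3)·P(T3) + P(E|T4)·P(T4) + P(E|T5)·P(T5) + P(E|T6)·P(T6)
      = 0.283·0.16 + 0.096·0.16 + 0.024·0.36 + 0.189·0.14 + 0.334·0.1 + 0.076·0.08
      = 0.04528 + 0.01536 + 0.00864 + 0.02646 + 0.0334 + 0.00608 = 0.13522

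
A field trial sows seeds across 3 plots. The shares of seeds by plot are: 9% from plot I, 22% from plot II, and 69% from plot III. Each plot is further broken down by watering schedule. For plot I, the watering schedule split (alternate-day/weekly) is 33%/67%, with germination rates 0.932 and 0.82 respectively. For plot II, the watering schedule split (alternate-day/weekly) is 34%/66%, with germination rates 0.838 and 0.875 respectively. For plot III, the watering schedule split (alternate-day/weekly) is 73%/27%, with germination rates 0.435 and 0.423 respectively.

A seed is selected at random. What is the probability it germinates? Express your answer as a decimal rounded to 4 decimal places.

P(G|I) = 0.33·0.932 + 0.67·0.82 = 0.30756 + 0.5494 = 0.85696
P(G|II) = 0.34·0.838 + 0.66·0.875 = 0.28492 + 0.5775 = 0.86242
P(G|III) = 0.73·0.435 + 0.27·0.423 = 0.31755 + 0.11421 = 0.43176
By total probability over the outer partition,
P(G) = 0.09·0.85696 + 0.22·0.86242 + 0.69·0.43176
      = 0.0771264 + 0.1897324 + 0.2979144 = 0.5647732

0.5648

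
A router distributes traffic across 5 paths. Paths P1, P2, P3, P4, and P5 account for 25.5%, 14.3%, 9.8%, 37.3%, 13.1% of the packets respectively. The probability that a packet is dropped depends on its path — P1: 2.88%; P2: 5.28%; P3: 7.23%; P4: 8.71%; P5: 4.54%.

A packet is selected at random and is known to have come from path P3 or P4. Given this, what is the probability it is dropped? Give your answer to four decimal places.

Let S = {P3, P4}.
P(S) = 0.098 + 0.373 = 0.471.
P(L ∩ S) = 0.0723·0.098 + 0.0871·0.373 = 0.0070854 + 0.0324883 = 0.0395737.
P(L | S) = 0.0395737 / 0.471 = 0.084021…

0.0840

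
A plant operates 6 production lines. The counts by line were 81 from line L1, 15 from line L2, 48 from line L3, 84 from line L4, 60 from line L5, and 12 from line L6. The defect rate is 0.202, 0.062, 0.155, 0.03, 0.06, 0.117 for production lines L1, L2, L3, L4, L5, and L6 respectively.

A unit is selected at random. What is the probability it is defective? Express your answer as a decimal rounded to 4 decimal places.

Total: 81 + 15 + 48 + 84 + 60 + 12 = 300.
P(L1) = 81/300 = 0.27. P(L2) = 15/300 = 0.05. P(L3) = 48/300 = 0.16. P(L4) = 84/300 = 0.28. P(L5) = 60/300 = 0.2. P(L6) = 12/300 = 0.04.
Summing over the partition,
P(D) = P(D|L1)·P(L1) + P(D|L2)·P(L2) + P(D|L3)·P(L3) + P(D|L4)·P(L4) + P(D|L5)·P(L5) + P(D|L6)·P(L6)
      = 0.202·0.27 + 0.062·0.05 + 0.155·0.16 + 0.03·0.28 + 0.06·0.2 + 0.117·0.04
      = 0.05454 + 0.0031 + 0.0248 + 0.0084 + 0.012 + 0.00468 = 0.10752

P(D) ≈ 0.1075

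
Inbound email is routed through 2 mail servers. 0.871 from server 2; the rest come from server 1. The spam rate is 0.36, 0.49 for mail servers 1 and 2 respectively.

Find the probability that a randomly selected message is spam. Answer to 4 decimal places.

P(1) = 1 − (0.871) = 0.129.
P(S) = P(S|1)·P(1) + P(S|2)·P(2)
      = 0.36·0.129 + 0.49·0.871
      = 0.04644 + 0.42679 = 0.47323

0.4732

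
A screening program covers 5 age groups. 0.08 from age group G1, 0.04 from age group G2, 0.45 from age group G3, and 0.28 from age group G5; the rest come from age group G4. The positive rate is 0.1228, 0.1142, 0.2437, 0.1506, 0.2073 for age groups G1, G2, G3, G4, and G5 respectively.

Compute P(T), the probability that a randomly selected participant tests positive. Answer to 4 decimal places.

P(T) ≈ 0.2047

P(G4) = 1 − (0.08 + 0.04 + 0.45 + 0.28) = 0.15.
P(T) = P(T|G1)·P(G1) + P(T|G2)·P(G2) + P(T|G3)·P(G3) + P(T|G4)·P(G4) + P(T|G5)·P(G5)
      = 0.1228·0.08 + 0.1142·0.04 + 0.2437·0.45 + 0.1506·0.15 + 0.2073·0.28
      = 0.009824 + 0.004568 + 0.109665 + 0.02259 + 0.058044 = 0.204691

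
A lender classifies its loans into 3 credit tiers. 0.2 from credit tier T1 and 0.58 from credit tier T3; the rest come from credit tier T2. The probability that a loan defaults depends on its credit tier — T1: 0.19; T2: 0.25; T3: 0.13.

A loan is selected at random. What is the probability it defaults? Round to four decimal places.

P(D) ≈ 0.1684

P(T2) = 1 − (0.2 + 0.58) = 0.22.
Using total probability over the partition,
P(D) = P(D|T1)·P(T1) + P(D|T2)·P(T2) + P(D|T3)·P(T3)
      = 0.19·0.2 + 0.25·0.22 + 0.13·0.58
      = 0.038 + 0.055 + 0.0754 = 0.1684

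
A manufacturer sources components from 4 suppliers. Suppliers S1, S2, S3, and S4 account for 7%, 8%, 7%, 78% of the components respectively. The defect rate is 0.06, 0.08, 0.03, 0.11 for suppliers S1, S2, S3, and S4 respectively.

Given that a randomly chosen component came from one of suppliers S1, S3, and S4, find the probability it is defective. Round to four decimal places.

0.1001

Let S = {S1, S3, S4}.
P(S) = 0.07 + 0.07 + 0.78 = 0.92.
P(D ∩ S) = 0.06·0.07 + 0.03·0.07 + 0.11·0.78 = 0.0042 + 0.0021 + 0.0858 = 0.0921.
P(D | S) = 0.0921 / 0.92 = 0.100109…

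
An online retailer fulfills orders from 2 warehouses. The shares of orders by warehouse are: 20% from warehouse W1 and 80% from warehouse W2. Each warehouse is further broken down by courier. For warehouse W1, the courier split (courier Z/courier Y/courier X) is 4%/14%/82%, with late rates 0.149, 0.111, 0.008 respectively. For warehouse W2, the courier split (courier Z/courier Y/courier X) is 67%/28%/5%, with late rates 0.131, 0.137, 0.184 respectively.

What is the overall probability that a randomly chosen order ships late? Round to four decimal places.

P(L|W1) = 0.04·0.149 + 0.14·0.111 + 0.82·0.008 = 0.00596 + 0.01554 + 0.00656 = 0.02806
P(L|W2) = 0.67·0.131 + 0.28·0.137 + 0.05·0.184 = 0.08777 + 0.03836 + 0.0092 = 0.13533
Then overall,
P(L) = 0.2·0.02806 + 0.8·0.13533
      = 0.005612 + 0.108264 = 0.113876

0.1139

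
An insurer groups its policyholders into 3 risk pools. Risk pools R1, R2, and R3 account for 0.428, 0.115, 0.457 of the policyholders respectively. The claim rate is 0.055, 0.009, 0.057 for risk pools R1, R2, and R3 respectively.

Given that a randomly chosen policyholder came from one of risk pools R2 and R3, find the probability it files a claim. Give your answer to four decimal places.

P(C|S) ≈ 0.0473

Let S = {R2, R3}.
P(S) = 0.115 + 0.457 = 0.572.
P(C ∩ S) = 0.009·0.115 + 0.057·0.457 = 0.001035 + 0.026049 = 0.027084.
P(C | S) = 0.027084 / 0.572 = 0.047350…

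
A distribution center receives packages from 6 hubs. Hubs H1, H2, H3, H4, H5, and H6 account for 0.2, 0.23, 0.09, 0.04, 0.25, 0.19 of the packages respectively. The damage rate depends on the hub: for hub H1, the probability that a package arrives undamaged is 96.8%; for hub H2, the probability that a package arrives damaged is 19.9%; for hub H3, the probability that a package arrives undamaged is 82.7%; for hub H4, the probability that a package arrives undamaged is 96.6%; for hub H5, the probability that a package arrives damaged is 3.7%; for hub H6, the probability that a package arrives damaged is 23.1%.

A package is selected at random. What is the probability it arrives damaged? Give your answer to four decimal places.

P(D) ≈ 0.1222

P(D|H1) = 1 − 0.968 = 0.032.
P(D|H3) = 1 − 0.827 = 0.173.
P(D|H4) = 1 − 0.966 = 0.034.
Using total probability over the partition,
P(D) = P(D|H1)·P(H1) + P(D|H2)·P(H2) + P(D|H3)·P(H3) + P(D|H4)·P(H4) + P(D|H5)·P(H5) + P(D|H6)·P(H6)
      = 0.032·0.2 + 0.199·0.23 + 0.173·0.09 + 0.034·0.04 + 0.037·0.25 + 0.231·0.19
      = 0.0064 + 0.04577 + 0.01557 + 0.00136 + 0.00925 + 0.04389 = 0.12224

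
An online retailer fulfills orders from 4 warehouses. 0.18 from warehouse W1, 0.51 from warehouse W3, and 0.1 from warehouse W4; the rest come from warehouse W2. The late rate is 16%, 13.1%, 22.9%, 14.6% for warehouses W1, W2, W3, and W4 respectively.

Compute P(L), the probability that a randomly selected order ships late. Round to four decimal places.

P(W2) = 1 − (0.18 + 0.51 + 0.1) = 0.21.
Summing over the partition,
P(L) = P(L|W1)·P(W1) + P(L|W2)·P(W2) + P(L|W3)·P(W3) + P(L|W4)·P(W4)
      = 0.16·0.18 + 0.131·0.21 + 0.229·0.51 + 0.146·0.1
      = 0.0288 + 0.02751 + 0.11679 + 0.0146 = 0.1877

P(L) ≈ 0.1877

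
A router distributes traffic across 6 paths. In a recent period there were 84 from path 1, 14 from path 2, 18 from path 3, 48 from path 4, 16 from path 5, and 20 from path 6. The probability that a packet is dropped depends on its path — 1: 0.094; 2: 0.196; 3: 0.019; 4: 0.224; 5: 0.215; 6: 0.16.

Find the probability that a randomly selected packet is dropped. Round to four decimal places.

Total: 84 + 14 + 18 + 48 + 16 + 20 = 200.
P(1) = 84/200 = 0.42. P(2) = 14/200 = 0.07. P(3) = 18/200 = 0.09. P(4) = 48/200 = 0.24. P(5) = 16/200 = 0.08. P(6) = 20/200 = 0.1.
By the law of total probability,
P(L) = P(L|1)·P(1) + P(L|2)·P(2) + P(L|3)·P(3) + P(L|4)·P(4) + P(L|5)·P(5) + P(L|6)·P(6)
      = 0.094·0.42 + 0.196·0.07 + 0.019·0.09 + 0.224·0.24 + 0.215·0.08 + 0.16·0.1
      = 0.03948 + 0.01372 + 0.00171 + 0.05376 + 0.0172 + 0.016 = 0.14187

0.1419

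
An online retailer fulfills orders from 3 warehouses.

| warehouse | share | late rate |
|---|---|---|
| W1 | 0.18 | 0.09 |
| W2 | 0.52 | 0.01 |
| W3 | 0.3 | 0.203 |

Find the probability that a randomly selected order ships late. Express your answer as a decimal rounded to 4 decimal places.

0.0823

Using total probability over the partition,
P(L) = P(L|W1)·P(W1) + P(L|W2)·P(W2) + P(L|W3)·P(W3)
      = 0.09·0.18 + 0.01·0.52 + 0.203·0.3
      = 0.0162 + 0.0052 + 0.0609 = 0.0823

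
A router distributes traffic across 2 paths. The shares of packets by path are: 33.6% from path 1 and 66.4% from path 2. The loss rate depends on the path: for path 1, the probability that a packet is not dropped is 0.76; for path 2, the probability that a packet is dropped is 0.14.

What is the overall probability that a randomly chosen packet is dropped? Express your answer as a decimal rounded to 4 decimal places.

P(L|1) = 1 − 0.76 = 0.24.
Using total probability over the partition,
P(L) = P(L|1)·P(1) + P(L|2)·P(2)
      = 0.24·0.336 + 0.14·0.664
      = 0.08064 + 0.09296 = 0.1736

P(L) ≈ 0.1736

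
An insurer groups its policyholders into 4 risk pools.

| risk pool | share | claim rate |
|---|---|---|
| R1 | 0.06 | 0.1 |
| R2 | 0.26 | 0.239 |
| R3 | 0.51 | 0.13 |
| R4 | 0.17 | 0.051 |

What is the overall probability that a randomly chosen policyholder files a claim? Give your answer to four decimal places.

Summing over the partition,
P(C) = P(C|R1)·P(R1) + P(C|R2)·P(R2) + P(C|R3)·P(R3) + P(C|R4)·P(R4)
      = 0.1·0.06 + 0.239·0.26 + 0.13·0.51 + 0.051·0.17
      = 0.006 + 0.06214 + 0.0663 + 0.00867 = 0.14311

0.1431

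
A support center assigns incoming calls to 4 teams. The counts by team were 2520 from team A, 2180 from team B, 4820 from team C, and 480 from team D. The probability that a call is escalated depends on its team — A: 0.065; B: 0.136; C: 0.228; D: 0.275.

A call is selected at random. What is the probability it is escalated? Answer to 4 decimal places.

Total: 2520 + 2180 + 4820 + 480 = 10000.
P(A) = 2520/10000 = 0.252. P(B) = 2180/10000 = 0.218. P(C) = 4820/10000 = 0.482. P(D) = 480/10000 = 0.048.
P(E) = P(E|A)·P(A) + P(E|B)·P(B) + P(E|C)·P(C) + P(E|D)·P(D)
      = 0.065·0.252 + 0.136·0.218 + 0.228·0.482 + 0.275·0.048
      = 0.01638 + 0.029648 + 0.109896 + 0.0132 = 0.169124

P(E) ≈ 0.1691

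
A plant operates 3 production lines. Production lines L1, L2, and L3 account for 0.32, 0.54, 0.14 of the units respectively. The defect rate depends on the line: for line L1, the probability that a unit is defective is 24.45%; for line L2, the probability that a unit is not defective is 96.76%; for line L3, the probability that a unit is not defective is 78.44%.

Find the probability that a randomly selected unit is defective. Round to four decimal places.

P(D) ≈ 0.1259

P(D|L2) = 1 − 0.9676 = 0.0324.
P(D|L3) = 1 − 0.7844 = 0.2156.
P(D) = P(D|L1)·P(L1) + P(D|L2)·P(L2) + P(D|L3)·P(L3)
      = 0.2445·0.32 + 0.0324·0.54 + 0.2156·0.14
      = 0.07824 + 0.017496 + 0.030184 = 0.12592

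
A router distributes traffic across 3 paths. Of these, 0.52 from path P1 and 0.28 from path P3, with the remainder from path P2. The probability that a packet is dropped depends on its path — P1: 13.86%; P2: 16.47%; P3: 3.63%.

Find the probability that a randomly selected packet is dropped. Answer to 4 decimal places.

P(P2) = 1 − (0.52 + 0.28) = 0.2.
P(L) = P(L|P1)·P(P1) + P(L|P2)·P(P2) + P(L|P3)·P(P3)
      = 0.1386·0.52 + 0.1647·0.2 + 0.0363·0.28
      = 0.072072 + 0.03294 + 0.010164 = 0.115176

P(L) ≈ 0.1152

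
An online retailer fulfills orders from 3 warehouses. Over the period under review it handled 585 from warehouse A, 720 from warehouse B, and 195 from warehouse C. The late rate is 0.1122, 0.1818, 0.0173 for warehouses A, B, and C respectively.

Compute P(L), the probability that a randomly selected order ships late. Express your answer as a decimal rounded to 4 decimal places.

Total: 585 + 720 + 195 = 1500.
P(A) = 585/1500 = 0.39. P(B) = 720/1500 = 0.48. P(C) = 195/1500 = 0.13.
P(L) = P(L|A)·P(A) + P(L|B)·P(B) + P(L|C)·P(C)
      = 0.1122·0.39 + 0.1818·0.48 + 0.0173·0.13
      = 0.043758 + 0.087264 + 0.002249 = 0.133271

P(L) ≈ 0.1333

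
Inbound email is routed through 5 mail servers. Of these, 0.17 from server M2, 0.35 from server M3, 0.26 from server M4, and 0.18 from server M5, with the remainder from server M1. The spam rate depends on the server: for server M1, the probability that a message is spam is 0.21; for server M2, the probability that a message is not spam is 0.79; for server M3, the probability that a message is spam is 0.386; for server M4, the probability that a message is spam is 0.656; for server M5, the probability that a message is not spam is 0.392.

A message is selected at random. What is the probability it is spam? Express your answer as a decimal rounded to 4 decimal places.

P(S) ≈ 0.4592

P(M1) = 1 − (0.17 + 0.35 + 0.26 + 0.18) = 0.04.
P(S|M2) = 1 − 0.79 = 0.21.
P(S|M5) = 1 − 0.392 = 0.608.
P(S) = P(S|M1)·P(M1) + P(S|M2)·P(M2) + P(S|M3)·P(M3) + P(S|M4)·P(M4) + P(S|M5)·P(M5)
      = 0.21·0.04 + 0.21·0.17 + 0.386·0.35 + 0.656·0.26 + 0.608·0.18
      = 0.0084 + 0.0357 + 0.1351 + 0.17056 + 0.10944 = 0.4592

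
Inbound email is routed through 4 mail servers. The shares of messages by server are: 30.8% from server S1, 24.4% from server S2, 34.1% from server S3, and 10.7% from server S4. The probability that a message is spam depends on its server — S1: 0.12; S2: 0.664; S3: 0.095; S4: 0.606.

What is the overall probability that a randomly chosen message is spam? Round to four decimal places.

P(S) = P(S|S1)·P(S1) + P(S|S2)·P(S2) + P(S|S3)·P(S3) + P(S|S4)·P(S4)
      = 0.12·0.308 + 0.664·0.244 + 0.095·0.341 + 0.606·0.107
      = 0.03696 + 0.162016 + 0.032395 + 0.064842 = 0.296213

0.2962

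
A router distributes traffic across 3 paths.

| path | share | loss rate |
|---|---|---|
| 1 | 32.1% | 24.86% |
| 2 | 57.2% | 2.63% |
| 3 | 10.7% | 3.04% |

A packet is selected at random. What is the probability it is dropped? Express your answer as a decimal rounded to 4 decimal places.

0.0981

Summing over the partition,
P(L) = P(L|1)·P(1) + P(L|2)·P(2) + P(L|3)·P(3)
      = 0.2486·0.321 + 0.0263·0.572 + 0.0304·0.107
      = 0.0798006 + 0.0150436 + 0.0032528 = 0.098097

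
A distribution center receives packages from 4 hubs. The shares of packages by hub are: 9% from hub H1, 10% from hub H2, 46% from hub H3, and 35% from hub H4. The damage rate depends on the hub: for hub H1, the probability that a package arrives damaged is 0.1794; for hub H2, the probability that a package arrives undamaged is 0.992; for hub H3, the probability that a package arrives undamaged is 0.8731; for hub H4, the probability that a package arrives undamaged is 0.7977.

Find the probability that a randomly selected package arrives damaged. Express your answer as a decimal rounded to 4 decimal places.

P(D|H2) = 1 − 0.992 = 0.008.
P(D|H3) = 1 − 0.8731 = 0.1269.
P(D|H4) = 1 − 0.7977 = 0.2023.
Summing over the partition,
P(D) = P(D|H1)·P(H1) + P(D|H2)·P(H2) + P(D|H3)·P(H3) + P(D|H4)·P(H4)
      = 0.1794·0.09 + 0.008·0.1 + 0.1269·0.46 + 0.2023·0.35
      = 0.016146 + 0.0008 + 0.058374 + 0.070805 = 0.146125

0.1461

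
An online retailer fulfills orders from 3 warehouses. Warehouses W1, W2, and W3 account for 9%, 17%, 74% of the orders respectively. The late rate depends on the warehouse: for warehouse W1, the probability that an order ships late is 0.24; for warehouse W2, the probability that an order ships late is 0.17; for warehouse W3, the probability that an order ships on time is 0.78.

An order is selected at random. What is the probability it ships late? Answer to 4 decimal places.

P(L|W3) = 1 − 0.78 = 0.22.
P(L) = P(L|W1)·P(W1) + P(L|W2)·P(W2) + P(L|W3)·P(W3)
      = 0.24·0.09 + 0.17·0.17 + 0.22·0.74
      = 0.0216 + 0.0289 + 0.1628 = 0.2133

P(L) ≈ 0.2133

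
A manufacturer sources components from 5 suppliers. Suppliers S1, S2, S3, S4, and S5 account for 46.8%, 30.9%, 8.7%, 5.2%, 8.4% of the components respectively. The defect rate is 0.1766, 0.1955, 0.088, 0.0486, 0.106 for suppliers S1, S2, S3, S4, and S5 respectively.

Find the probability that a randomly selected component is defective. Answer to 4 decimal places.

P(D) = P(D|S1)·P(S1) + P(D|S2)·P(S2) + P(D|S3)·P(S3) + P(D|S4)·P(S4) + P(D|S5)·P(S5)
      = 0.1766·0.468 + 0.1955·0.309 + 0.088·0.087 + 0.0486·0.052 + 0.106·0.084
      = 0.0826488 + 0.0604095 + 0.007656 + 0.0025272 + 0.008904 = 0.1621455

0.1621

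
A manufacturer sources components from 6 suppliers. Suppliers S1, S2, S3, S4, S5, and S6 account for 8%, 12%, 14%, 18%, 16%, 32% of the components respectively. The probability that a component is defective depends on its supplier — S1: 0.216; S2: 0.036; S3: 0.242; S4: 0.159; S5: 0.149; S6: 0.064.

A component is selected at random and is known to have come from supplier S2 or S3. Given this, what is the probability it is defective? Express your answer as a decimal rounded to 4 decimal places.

0.1469

Let S = {S2, S3}.
P(S) = 0.12 + 0.14 = 0.26.
P(D ∩ S) = 0.036·0.12 + 0.242·0.14 = 0.00432 + 0.03388 = 0.0382.
P(D | S) = 0.0382 / 0.26 = 0.146923…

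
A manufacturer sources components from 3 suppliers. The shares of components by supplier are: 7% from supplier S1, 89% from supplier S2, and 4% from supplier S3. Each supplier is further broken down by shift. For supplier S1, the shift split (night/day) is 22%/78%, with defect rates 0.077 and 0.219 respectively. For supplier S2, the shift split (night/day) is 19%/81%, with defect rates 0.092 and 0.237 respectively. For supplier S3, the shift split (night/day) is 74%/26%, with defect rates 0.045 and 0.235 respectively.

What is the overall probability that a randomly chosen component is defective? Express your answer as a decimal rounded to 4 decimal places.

P(D|S1) = 0.22·0.077 + 0.78·0.219 = 0.01694 + 0.17082 = 0.18776
P(D|S2) = 0.19·0.092 + 0.81·0.237 = 0.01748 + 0.19197 = 0.20945
P(D|S3) = 0.74·0.045 + 0.26·0.235 = 0.0333 + 0.0611 = 0.0944
By total probability over the outer partition,
P(D) = 0.07·0.18776 + 0.89·0.20945 + 0.04·0.0944
      = 0.0131432 + 0.1864105 + 0.003776 = 0.2033297

0.2033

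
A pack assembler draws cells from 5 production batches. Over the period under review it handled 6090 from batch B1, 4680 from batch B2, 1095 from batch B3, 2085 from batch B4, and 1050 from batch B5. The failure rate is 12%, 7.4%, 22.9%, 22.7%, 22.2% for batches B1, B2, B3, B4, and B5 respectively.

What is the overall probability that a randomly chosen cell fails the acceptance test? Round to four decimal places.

P(F) ≈ 0.1356

Total: 6090 + 4680 + 1095 + 2085 + 1050 = 15000.
P(B1) = 6090/15000 = 0.406. P(B2) = 4680/15000 = 0.312. P(B3) = 1095/15000 = 0.073. P(B4) = 2085/15000 = 0.139. P(B5) = 1050/15000 = 0.07.
By the law of total probability,
P(F) = P(F|B1)·P(B1) + P(F|B2)·P(B2) + P(F|B3)·P(B3) + P(F|B4)·P(B4) + P(F|B5)·P(B5)
      = 0.12·0.406 + 0.074·0.312 + 0.229·0.073 + 0.227·0.139 + 0.222·0.07
      = 0.04872 + 0.023088 + 0.016717 + 0.031553 + 0.01554 = 0.135618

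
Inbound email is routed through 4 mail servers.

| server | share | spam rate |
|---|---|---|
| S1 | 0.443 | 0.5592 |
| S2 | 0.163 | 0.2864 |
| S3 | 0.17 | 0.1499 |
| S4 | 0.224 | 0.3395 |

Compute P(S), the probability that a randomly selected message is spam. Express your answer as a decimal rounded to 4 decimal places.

P(S) ≈ 0.3959

By the law of total probability,
P(S) = P(S|S1)·P(S1) + P(S|S2)·P(S2) + P(S|S3)·P(S3) + P(S|S4)·P(S4)
      = 0.5592·0.443 + 0.2864·0.163 + 0.1499·0.17 + 0.3395·0.224
      = 0.2477256 + 0.0466832 + 0.025483 + 0.076048 = 0.3959398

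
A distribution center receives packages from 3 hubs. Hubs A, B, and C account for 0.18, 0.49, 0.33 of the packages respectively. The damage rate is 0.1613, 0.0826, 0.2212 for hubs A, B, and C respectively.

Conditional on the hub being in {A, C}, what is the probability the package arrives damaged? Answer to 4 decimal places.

0.2001

Let S = {A, C}.
P(S) = 0.18 + 0.33 = 0.51.
P(D ∩ S) = 0.1613·0.18 + 0.2212·0.33 = 0.029034 + 0.072996 = 0.10203.
P(D | S) = 0.10203 / 0.51 = 0.200059…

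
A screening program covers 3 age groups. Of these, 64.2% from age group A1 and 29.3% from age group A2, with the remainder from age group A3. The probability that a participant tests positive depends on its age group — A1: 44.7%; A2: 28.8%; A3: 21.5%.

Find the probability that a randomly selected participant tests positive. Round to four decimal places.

P(A3) = 1 − (0.642 + 0.293) = 0.065.
P(T) = P(T|A1)·P(A1) + P(T|A2)·P(A2) + P(T|A3)·P(A3)
      = 0.447·0.642 + 0.288·0.293 + 0.215·0.065
      = 0.286974 + 0.084384 + 0.013975 = 0.385333

0.3853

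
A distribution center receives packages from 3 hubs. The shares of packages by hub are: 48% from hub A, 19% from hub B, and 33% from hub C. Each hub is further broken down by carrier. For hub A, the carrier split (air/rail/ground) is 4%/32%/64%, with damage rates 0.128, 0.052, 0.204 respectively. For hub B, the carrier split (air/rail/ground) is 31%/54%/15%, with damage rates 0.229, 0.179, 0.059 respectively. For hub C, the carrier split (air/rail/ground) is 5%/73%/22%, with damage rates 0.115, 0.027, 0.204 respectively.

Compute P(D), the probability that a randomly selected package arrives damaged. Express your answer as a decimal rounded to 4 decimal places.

0.1299

P(D|A) = 0.04·0.128 + 0.32·0.052 + 0.64·0.204 = 0.00512 + 0.01664 + 0.13056 = 0.15232
P(D|B) = 0.31·0.229 + 0.54·0.179 + 0.15·0.059 = 0.07099 + 0.09666 + 0.00885 = 0.1765
P(D|C) = 0.05·0.115 + 0.73·0.027 + 0.22·0.204 = 0.00575 + 0.01971 + 0.04488 = 0.07034
Then overall,
P(D) = 0.48·0.15232 + 0.19·0.1765 + 0.33·0.07034
      = 0.0731136 + 0.033535 + 0.0232122 = 0.1298608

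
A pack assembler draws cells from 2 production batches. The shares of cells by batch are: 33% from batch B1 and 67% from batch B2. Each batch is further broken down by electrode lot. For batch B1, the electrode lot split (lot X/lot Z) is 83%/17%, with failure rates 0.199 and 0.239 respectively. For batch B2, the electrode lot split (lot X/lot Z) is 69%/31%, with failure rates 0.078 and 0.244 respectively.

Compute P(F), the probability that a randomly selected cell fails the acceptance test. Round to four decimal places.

P(F|B1) = 0.83·0.199 + 0.17·0.239 = 0.16517 + 0.04063 = 0.2058
P(F|B2) = 0.69·0.078 + 0.31·0.244 = 0.05382 + 0.07564 = 0.12946
By total probability over the outer partition,
P(F) = 0.33·0.2058 + 0.67·0.12946
      = 0.067914 + 0.0867382 = 0.1546522

P(F) ≈ 0.1547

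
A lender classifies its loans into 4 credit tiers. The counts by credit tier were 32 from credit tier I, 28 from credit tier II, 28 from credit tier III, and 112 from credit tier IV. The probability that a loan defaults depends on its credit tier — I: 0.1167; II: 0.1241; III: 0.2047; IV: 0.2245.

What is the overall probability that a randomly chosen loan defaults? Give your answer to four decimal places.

0.1904

Total: 32 + 28 + 28 + 112 = 200.
P(I) = 32/200 = 0.16. P(II) = 28/200 = 0.14. P(III) = 28/200 = 0.14. P(IV) = 112/200 = 0.56.
P(D) = P(D|I)·P(I) + P(D|II)·P(II) + P(D|III)·P(III) + P(D|IV)·P(IV)
      = 0.1167·0.16 + 0.1241·0.14 + 0.2047·0.14 + 0.2245·0.56
      = 0.018672 + 0.017374 + 0.028658 + 0.12572 = 0.190424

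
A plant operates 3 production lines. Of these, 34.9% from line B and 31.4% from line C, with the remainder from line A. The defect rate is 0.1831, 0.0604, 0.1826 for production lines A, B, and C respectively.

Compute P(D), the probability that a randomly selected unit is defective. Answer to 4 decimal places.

P(D) ≈ 0.1401

P(A) = 1 − (0.349 + 0.314) = 0.337.
P(D) = P(D|A)·P(A) + P(D|B)·P(B) + P(D|C)·P(C)
      = 0.1831·0.337 + 0.0604·0.349 + 0.1826·0.314
      = 0.0617047 + 0.0210796 + 0.0573364 = 0.1401207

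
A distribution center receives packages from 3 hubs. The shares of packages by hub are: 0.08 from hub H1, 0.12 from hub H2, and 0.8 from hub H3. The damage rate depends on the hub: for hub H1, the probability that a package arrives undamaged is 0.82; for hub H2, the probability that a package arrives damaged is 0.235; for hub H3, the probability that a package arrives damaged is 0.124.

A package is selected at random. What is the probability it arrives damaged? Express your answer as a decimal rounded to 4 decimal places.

P(D|H1) = 1 − 0.82 = 0.18.
P(D) = P(D|H1)·P(H1) + P(D|H2)·P(H2) + P(D|H3)·P(H3)
      = 0.18·0.08 + 0.235·0.12 + 0.124·0.8
      = 0.0144 + 0.0282 + 0.0992 = 0.1418

P(D) ≈ 0.1418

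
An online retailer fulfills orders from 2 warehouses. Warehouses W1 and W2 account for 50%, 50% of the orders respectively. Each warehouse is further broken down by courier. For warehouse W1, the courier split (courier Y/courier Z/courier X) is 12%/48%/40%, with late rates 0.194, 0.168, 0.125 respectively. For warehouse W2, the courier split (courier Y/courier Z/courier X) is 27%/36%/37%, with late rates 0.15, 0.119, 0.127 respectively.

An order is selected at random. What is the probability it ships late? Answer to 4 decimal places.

P(L|W1) = 0.12·0.194 + 0.48·0.168 + 0.4·0.125 = 0.02328 + 0.08064 + 0.05 = 0.15392
P(L|W2) = 0.27·0.15 + 0.36·0.119 + 0.37·0.127 = 0.0405 + 0.04284 + 0.04699 = 0.13033
Then overall,
P(L) = 0.5·0.15392 + 0.5·0.13033
      = 0.07696 + 0.065165 = 0.142125

0.1421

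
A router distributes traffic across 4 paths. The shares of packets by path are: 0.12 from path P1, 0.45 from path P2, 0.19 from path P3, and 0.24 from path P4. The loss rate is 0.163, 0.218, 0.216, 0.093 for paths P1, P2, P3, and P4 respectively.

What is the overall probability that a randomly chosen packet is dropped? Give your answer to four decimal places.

P(L) = P(L|P1)·P(P1) + P(L|P2)·P(P2) + P(L|P3)·P(P3) + P(L|P4)·P(P4)
      = 0.163·0.12 + 0.218·0.45 + 0.216·0.19 + 0.093·0.24
      = 0.01956 + 0.0981 + 0.04104 + 0.02232 = 0.18102

P(L) ≈ 0.1810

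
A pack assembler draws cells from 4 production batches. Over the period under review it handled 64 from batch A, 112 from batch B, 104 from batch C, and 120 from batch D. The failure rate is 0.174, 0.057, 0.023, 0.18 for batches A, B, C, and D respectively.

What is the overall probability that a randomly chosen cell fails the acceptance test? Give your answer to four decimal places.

Total: 64 + 112 + 104 + 120 = 400.
P(A) = 64/400 = 0.16. P(B) = 112/400 = 0.28. P(C) = 104/400 = 0.26. P(D) = 120/400 = 0.3.
Summing over the partition,
P(F) = P(F|A)·P(A) + P(F|B)·P(B) + P(F|C)·P(C) + P(F|D)·P(D)
      = 0.174·0.16 + 0.057·0.28 + 0.023·0.26 + 0.18·0.3
      = 0.02784 + 0.01596 + 0.00598 + 0.054 = 0.10378

0.1038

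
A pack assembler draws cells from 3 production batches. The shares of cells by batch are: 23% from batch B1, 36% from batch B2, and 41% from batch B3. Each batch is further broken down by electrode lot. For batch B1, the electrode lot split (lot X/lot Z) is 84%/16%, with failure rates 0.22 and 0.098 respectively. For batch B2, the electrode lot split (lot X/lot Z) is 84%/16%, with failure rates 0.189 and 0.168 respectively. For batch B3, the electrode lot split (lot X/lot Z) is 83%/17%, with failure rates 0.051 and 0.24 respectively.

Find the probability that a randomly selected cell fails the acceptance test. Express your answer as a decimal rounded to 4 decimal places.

P(F|B1) = 0.84·0.22 + 0.16·0.098 = 0.1848 + 0.01568 = 0.20048
P(F|B2) = 0.84·0.189 + 0.16·0.168 = 0.15876 + 0.02688 = 0.18564
P(F|B3) = 0.83·0.051 + 0.17·0.24 = 0.04233 + 0.0408 = 0.08313
Then overall,
P(F) = 0.23·0.20048 + 0.36·0.18564 + 0.41·0.08313
      = 0.0461104 + 0.0668304 + 0.0340833 = 0.1470241

P(F) ≈ 0.1470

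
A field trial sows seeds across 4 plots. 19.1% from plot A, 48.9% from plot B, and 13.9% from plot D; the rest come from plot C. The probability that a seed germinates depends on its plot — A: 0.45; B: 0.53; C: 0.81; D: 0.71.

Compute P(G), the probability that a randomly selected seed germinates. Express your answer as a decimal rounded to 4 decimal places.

P(C) = 1 − (0.191 + 0.489 + 0.139) = 0.181.
Summing over the partition,
P(G) = P(G|A)·P(A) + P(G|B)·P(B) + P(G|C)·P(C) + P(G|D)·P(D)
      = 0.45·0.191 + 0.53·0.489 + 0.81·0.181 + 0.71·0.139
      = 0.08595 + 0.25917 + 0.14661 + 0.09869 = 0.59042

0.5904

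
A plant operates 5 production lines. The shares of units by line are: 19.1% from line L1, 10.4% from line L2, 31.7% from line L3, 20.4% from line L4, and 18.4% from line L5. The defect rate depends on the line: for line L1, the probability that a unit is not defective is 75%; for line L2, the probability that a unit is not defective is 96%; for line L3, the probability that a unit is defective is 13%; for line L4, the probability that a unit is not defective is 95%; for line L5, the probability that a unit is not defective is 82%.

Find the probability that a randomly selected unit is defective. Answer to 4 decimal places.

P(D|L1) = 1 − 0.75 = 0.25.
P(D|L2) = 1 − 0.96 = 0.04.
P(D|L4) = 1 − 0.95 = 0.05.
P(D|L5) = 1 − 0.82 = 0.18.
P(D) = P(D|L1)·P(L1) + P(D|L2)·P(L2) + P(D|L3)·P(L3) + P(D|L4)·P(L4) + P(D|L5)·P(L5)
      = 0.25·0.191 + 0.04·0.104 + 0.13·0.317 + 0.05·0.204 + 0.18·0.184
      = 0.04775 + 0.00416 + 0.04121 + 0.0102 + 0.03312 = 0.13644

P(D) ≈ 0.1364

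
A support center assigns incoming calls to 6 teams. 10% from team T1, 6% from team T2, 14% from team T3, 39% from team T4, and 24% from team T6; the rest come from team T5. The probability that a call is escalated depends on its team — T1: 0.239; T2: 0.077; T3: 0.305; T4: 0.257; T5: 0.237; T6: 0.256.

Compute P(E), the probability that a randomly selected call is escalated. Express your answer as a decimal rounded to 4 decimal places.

0.2495

P(T5) = 1 − (0.1 + 0.06 + 0.14 + 0.39 + 0.24) = 0.07.
P(E) = P(E|T1)·P(T1) + P(E|T2)·P(T2) + P(E|T3)·P(T3) + P(E|T4)·P(T4) + P(E|T5)·P(T5) + P(E|T6)·P(T6)
      = 0.239·0.1 + 0.077·0.06 + 0.305·0.14 + 0.257·0.39 + 0.237·0.07 + 0.256·0.24
      = 0.0239 + 0.00462 + 0.0427 + 0.10023 + 0.01659 + 0.06144 = 0.24948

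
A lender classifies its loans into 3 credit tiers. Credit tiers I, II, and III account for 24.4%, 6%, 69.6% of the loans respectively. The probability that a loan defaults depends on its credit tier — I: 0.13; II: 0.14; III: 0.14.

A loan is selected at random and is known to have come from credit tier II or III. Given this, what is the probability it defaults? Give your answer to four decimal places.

0.1400

Let S = {II, III}.
P(S) = 0.06 + 0.696 = 0.756.
P(D ∩ S) = 0.14·0.06 + 0.14·0.696 = 0.0084 + 0.09744 = 0.10584.
P(D | S) = 0.10584 / 0.756 = 0.140000…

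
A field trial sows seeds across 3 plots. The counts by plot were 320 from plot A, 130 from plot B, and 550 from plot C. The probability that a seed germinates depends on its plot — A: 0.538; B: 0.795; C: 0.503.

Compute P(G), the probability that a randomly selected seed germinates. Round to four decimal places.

Total: 320 + 130 + 550 = 1000.
P(A) = 320/1000 = 0.32. P(B) = 130/1000 = 0.13. P(C) = 550/1000 = 0.55.
P(G) = P(G|A)·P(A) + P(G|B)·P(B) + P(G|C)·P(C)
      = 0.538·0.32 + 0.795·0.13 + 0.503·0.55
      = 0.17216 + 0.10335 + 0.27665 = 0.55216

0.5522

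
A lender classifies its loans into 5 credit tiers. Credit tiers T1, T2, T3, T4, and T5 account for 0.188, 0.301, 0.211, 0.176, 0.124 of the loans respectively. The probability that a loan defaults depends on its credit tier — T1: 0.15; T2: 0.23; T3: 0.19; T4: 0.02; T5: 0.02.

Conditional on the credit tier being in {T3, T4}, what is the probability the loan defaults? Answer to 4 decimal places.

P(D|S) ≈ 0.1127

Let S = {T3, T4}.
P(S) = 0.211 + 0.176 = 0.387.
P(D ∩ S) = 0.19·0.211 + 0.02·0.176 = 0.04009 + 0.00352 = 0.04361.
P(D | S) = 0.04361 / 0.387 = 0.112687…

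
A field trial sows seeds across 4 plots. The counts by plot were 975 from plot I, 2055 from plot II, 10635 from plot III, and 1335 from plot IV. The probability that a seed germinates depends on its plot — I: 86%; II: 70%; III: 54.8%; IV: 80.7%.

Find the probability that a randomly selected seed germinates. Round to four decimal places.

Total: 975 + 2055 + 10635 + 1335 = 15000.
P(I) = 975/15000 = 0.065. P(II) = 2055/15000 = 0.137. P(III) = 10635/15000 = 0.709. P(IV) = 1335/15000 = 0.089.
P(G) = P(G|I)·P(I) + P(G|II)·P(II) + P(G|III)·P(III) + P(G|IV)·P(IV)
      = 0.86·0.065 + 0.7·0.137 + 0.548·0.709 + 0.807·0.089
      = 0.0559 + 0.0959 + 0.388532 + 0.071823 = 0.612155

P(G) ≈ 0.6122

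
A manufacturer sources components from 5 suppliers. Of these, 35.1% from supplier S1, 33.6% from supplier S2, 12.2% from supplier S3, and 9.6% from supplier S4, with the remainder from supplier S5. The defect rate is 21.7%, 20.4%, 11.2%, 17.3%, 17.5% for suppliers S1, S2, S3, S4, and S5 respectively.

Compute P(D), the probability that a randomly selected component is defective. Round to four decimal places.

P(S5) = 1 − (0.351 + 0.336 + 0.122 + 0.096) = 0.095.
Using total probability over the partition,
P(D) = P(D|S1)·P(S1) + P(D|S2)·P(S2) + P(D|S3)·P(S3) + P(D|S4)·P(S4) + P(D|S5)·P(S5)
      = 0.217·0.351 + 0.204·0.336 + 0.112·0.122 + 0.173·0.096 + 0.175·0.095
      = 0.076167 + 0.068544 + 0.013664 + 0.016608 + 0.016625 = 0.191608

P(D) ≈ 0.1916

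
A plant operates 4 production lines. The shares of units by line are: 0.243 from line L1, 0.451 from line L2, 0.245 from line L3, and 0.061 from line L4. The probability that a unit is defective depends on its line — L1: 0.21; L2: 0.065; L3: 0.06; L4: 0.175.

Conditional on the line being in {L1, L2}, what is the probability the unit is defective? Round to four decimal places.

Let S = {L1, L2}.
P(S) = 0.243 + 0.451 = 0.694.
P(D ∩ S) = 0.21·0.243 + 0.065·0.451 = 0.05103 + 0.029315 = 0.080345.
P(D | S) = 0.080345 / 0.694 = 0.115771…

0.1158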